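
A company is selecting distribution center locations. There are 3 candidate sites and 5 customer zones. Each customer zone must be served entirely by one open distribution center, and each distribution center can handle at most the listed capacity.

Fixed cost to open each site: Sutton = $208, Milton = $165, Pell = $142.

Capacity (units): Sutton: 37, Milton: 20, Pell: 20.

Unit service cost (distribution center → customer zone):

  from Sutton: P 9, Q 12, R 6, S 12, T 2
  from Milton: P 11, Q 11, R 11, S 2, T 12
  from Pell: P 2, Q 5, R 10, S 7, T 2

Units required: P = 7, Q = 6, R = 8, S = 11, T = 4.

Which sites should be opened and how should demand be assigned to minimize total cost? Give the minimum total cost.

Minimum total cost: 469

Open {Milton, Pell}: P→Pell 2·7=14, Q→Pell 5·6=30, R→Milton 11·8=88, S→Milton 2·11=22, T→Pell 2·4=8.
Loads: Milton carries 19/20, Pell carries 17/20. Service 162; fixed 307; total 469.
Next best feasible plan costs 497.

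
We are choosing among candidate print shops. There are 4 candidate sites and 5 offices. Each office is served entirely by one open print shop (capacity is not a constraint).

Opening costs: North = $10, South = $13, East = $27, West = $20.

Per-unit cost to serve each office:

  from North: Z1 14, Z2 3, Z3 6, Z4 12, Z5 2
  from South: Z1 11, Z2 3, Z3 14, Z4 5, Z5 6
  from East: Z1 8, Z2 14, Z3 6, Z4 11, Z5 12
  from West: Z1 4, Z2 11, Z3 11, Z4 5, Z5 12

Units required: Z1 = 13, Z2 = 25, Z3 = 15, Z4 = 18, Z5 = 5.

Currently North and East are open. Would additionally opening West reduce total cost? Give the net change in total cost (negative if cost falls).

Yes — net change −140 (cost falls by 140).

Current service cost with {North, East}: 477.
Adding West: each office re-picks its cheapest; new service cost 317, saving 160.
Extra fixed cost: 20. Net change = 20 − 160 = -140.
(Totals: 514 → 374.)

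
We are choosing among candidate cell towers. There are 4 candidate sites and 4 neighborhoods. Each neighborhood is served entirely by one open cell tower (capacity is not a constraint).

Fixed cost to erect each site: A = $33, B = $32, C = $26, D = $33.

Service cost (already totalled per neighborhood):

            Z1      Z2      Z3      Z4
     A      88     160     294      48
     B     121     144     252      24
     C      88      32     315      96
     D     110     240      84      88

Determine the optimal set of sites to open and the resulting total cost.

Open B, C and D; minimum total cost 319.

For any fixed open set, each neighborhood goes to its cheapest open site; total = fixed + service.
{B, C, D}: Z1→C 88, Z2→C 32, Z3→D 84, Z4→B 24. Service 228; fixed 91; total 319.
{A, C, D}: Z1→A 88, Z2→C 32, Z3→D 84, Z4→A 48. Service 252; fixed 92; total 344.
{C, D}: service 292 + fixed 59 = 351
{A, B, C, D}: Z1→A 88, Z2→C 32, Z3→D 84, Z4→B 24. Service 228; fixed 124; total 352.
No other subset beats 319.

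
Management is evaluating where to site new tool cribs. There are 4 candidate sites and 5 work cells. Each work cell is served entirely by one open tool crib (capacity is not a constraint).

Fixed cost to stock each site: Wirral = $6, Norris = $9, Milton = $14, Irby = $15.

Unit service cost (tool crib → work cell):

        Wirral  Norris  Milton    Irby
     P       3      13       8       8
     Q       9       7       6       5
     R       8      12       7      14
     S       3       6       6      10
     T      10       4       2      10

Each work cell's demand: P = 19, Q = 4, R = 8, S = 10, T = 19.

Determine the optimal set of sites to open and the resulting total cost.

Open Wirral and Milton; minimum total cost 225.

For any fixed open set, each work cell goes to its cheapest open site; total = fixed + service.
{Wirral, Milton}: P→Wirral 3·19=57, Q→Milton 6·4=24, R→Milton 7·8=56, S→Wirral 3·10=30, T→Milton 2·19=38. Service 205; fixed 20; total 225.
{Wirral, Norris, Milton}: P→Wirral 3·19=57, Q→Milton 6·4=24, R→Milton 7·8=56, S→Wirral 3·10=30, T→Milton 2·19=38. Service 205; fixed 29; total 234.
{Wirral, Milton, Irby}: service 201 + fixed 35 = 236
{Wirral, Norris, Milton, Irby}: service 201 + fixed 44 = 245
(All 15 nonempty subsets were checked; Wirral and Milton is lowest.)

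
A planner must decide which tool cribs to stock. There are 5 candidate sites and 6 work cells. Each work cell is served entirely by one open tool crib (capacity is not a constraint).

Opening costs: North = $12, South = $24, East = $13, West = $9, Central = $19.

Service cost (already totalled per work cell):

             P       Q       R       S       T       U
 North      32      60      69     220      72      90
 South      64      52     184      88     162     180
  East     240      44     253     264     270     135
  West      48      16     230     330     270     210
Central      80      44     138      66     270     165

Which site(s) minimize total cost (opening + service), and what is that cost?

For any fixed open set, each work cell goes to its cheapest open site; total = fixed + service.
{North, West, Central}: P→North 32, Q→West 16, R→North 69, S→Central 66, T→North 72, U→North 90. Service 345; fixed 40; total 385.
{North, East, West, Central}: service 345 + fixed 53 = 398
{North, Central}: P→North 32, Q→Central 44, R→North 69, S→Central 66, T→North 72, U→North 90. Service 373; fixed 31; total 404.
{North, South, East, West, Central}: service 345 + fixed 77 = 422
No other subset beats 385.

Open North, West and Central; minimum total cost 385.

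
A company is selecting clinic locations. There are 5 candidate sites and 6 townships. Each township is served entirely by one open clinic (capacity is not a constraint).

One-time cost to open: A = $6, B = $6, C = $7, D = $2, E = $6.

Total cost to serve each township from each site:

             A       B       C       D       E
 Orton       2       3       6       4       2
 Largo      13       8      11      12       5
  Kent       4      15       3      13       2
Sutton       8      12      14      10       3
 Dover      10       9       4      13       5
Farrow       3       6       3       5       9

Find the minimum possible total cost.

For any fixed open set, each township goes to its cheapest open site; total = fixed + service.
{D, E}: Orton→E 2, Largo→E 5, Kent→E 2, Sutton→E 3, Dover→E 5, Farrow→D 5. Service 22; fixed 8; total 30.
{A, E}: service 20 + fixed 12 = 32
{C, E}: Orton→E 2, Largo→E 5, Kent→E 2, Sutton→E 3, Dover→C 4, Farrow→C 3. Service 19; fixed 13; total 32.
{A, B, C, D, E}: Orton→A 2, Largo→E 5, Kent→E 2, Sutton→E 3, Dover→C 4, Farrow→A 3. Service 19; fixed 27; total 46.
No other subset beats 30.

Minimum total cost: 30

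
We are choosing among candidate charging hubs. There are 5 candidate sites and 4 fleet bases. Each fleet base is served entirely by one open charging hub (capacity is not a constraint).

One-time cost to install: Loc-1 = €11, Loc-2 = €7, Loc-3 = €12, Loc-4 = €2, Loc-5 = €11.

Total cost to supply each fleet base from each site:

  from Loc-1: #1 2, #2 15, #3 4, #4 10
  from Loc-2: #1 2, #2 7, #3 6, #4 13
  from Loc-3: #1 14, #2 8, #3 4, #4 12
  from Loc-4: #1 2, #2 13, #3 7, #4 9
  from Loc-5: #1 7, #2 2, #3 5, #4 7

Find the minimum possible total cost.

Minimum total cost: 29

For any fixed open set, each fleet base goes to its cheapest open site; total = fixed + service.
{Loc-4, Loc-5}: #1→Loc-4 2, #2→Loc-5 2, #3→Loc-5 5, #4→Loc-5 7. Service 16; fixed 13; total 29.
{Loc-5}: #1→Loc-5 7, #2→Loc-5 2, #3→Loc-5 5, #4→Loc-5 7. Service 21; fixed 11; total 32.
{Loc-2, Loc-4}: service 24 + fixed 9 = 33
{Loc-1, Loc-2, Loc-3, Loc-4, Loc-5}: service 15 + fixed 43 = 58
No other subset beats 29.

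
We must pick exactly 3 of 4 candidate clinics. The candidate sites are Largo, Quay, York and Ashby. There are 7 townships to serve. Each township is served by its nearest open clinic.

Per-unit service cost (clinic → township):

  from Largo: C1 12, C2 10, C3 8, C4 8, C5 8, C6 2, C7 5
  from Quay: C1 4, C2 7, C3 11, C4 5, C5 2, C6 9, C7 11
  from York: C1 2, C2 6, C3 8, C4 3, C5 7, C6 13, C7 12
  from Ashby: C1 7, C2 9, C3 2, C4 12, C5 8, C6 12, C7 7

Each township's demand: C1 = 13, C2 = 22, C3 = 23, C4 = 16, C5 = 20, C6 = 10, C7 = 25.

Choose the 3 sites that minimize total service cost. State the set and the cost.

With exactly 3 open, each township uses its cheapest among the chosen.
{Largo, Quay, Ashby}: C1→Quay 4·13=52, C2→Quay 7·22=154, C3→Ashby 2·23=46, C4→Quay 5·16=80, C5→Quay 2·20=40, C6→Largo 2·10=20, C7→Largo 5·25=125. Service cost 517.
{Largo, York, Ashby}: service cost 537
{Quay, York, Ashby}: service cost 557
Among all 4 size-3 choices, {Largo, Quay, Ashby} is lowest.

Choose Largo, Quay and Ashby; total service cost 517.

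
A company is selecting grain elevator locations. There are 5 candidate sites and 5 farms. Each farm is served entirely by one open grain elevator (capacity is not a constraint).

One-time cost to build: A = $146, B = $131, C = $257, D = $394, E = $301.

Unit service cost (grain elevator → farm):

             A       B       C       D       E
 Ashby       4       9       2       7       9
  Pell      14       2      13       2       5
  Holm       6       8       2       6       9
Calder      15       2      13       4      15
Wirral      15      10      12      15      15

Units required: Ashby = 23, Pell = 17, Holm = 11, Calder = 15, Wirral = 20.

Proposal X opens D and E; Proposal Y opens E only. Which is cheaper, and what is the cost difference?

Proposal Y is cheaper by 99.

Proposal X: {D, E}: Ashby→D 7·23=161, Pell→D 2·17=34, Holm→D 6·11=66, Calder→D 4·15=60, Wirral→D 15·20=300. Service 621; fixed 695; total 1316.
Proposal Y: {E}: Ashby→E 9·23=207, Pell→E 5·17=85, Holm→E 9·11=99, Calder→E 15·15=225, Wirral→E 15·20=300. Service 916; fixed 301; total 1217.
Difference: |1316 − 1217| = 99.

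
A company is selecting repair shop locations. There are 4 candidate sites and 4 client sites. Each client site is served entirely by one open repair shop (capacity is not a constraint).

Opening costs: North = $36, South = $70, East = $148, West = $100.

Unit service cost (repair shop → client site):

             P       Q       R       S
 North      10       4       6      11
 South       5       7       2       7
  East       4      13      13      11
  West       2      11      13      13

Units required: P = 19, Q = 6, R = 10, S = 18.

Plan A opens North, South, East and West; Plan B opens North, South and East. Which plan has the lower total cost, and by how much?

Plan A: {North, South, East, West}: P→West 2·19=38, Q→North 4·6=24, R→South 2·10=20, S→South 7·18=126. Service 208; fixed 354; total 562.
Plan B: {North, South, East}: P→East 4·19=76, Q→North 4·6=24, R→South 2·10=20, S→South 7·18=126. Service 246; fixed 254; total 500.
Difference: |562 − 500| = 62.

Plan B is cheaper by 62.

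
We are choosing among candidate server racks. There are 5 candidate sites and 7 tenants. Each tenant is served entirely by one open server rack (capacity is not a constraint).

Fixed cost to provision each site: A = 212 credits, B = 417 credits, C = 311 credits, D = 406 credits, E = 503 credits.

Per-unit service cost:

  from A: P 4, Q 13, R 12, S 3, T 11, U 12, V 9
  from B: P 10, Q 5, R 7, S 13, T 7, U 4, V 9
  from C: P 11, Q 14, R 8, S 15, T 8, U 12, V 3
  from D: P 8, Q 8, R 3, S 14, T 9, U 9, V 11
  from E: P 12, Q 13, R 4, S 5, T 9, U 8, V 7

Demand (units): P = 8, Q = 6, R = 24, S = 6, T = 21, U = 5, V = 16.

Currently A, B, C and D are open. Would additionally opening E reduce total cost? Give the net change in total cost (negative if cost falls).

No — net change +503 (cost rises by 503).

Current service cost with {A, B, C, D}: 367.
Adding E: each tenant re-picks its cheapest; new service cost 367, saving 0.
Extra fixed cost: 503. Net change = 503 − 0 = 503.
(Totals: 1713 → 2216.)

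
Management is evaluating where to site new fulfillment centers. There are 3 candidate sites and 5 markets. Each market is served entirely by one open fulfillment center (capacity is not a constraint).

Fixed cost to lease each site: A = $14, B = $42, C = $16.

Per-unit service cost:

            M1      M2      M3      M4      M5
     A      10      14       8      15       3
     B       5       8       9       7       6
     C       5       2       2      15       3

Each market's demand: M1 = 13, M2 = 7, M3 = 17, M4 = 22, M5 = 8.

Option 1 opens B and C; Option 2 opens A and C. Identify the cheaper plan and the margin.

Option 1: {B, C}: M1→B 5·13=65, M2→C 2·7=14, M3→C 2·17=34, M4→B 7·22=154, M5→C 3·8=24. Service 291; fixed 58; total 349.
Option 2: {A, C}: M1→C 5·13=65, M2→C 2·7=14, M3→C 2·17=34, M4→A 15·22=330, M5→A 3·8=24. Service 467; fixed 30; total 497.
Difference: |349 − 497| = 148.

Option 1 is cheaper by 148.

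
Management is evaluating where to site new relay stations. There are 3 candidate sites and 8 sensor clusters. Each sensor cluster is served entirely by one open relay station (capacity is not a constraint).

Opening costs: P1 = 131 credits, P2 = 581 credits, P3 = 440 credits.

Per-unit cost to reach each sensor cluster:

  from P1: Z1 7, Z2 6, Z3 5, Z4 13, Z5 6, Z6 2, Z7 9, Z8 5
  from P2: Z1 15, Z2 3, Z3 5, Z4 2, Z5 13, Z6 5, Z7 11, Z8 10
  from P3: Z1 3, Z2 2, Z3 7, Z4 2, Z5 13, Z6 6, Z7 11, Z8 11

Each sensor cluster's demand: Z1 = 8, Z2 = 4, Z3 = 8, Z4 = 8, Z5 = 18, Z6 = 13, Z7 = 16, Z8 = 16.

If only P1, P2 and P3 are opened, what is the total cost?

Each sensor cluster is assigned to its cheapest site among the open ones.
{P1, P2, P3}: Z1→P3 3·8=24, Z2→P3 2·4=8, Z3→P1 5·8=40, Z4→P2 2·8=16, Z5→P1 6·18=108, Z6→P1 2·13=26, Z7→P1 9·16=144, Z8→P1 5·16=80. Service 446; fixed 1152; total 1598.

Total cost: 1598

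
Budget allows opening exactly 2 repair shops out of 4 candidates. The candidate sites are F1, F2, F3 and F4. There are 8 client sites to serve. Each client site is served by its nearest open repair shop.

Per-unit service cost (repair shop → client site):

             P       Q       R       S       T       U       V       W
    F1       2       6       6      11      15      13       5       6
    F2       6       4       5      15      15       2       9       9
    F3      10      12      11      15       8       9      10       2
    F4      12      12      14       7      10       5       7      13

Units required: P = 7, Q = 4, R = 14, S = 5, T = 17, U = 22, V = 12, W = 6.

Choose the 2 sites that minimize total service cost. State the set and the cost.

Choose F2 and F3; total service cost 503.

With exactly 2 open, each client site uses its cheapest among the chosen.
{F2, F3}: P→F2 6·7=42, Q→F2 4·4=16, R→F2 5·14=70, S→F2 15·5=75, T→F3 8·17=136, U→F2 2·22=44, V→F2 9·12=108, W→F3 2·6=12. Service cost 503.
{F2, F4}: service cost 515
{F1, F4}: service cost 533
Among all 6 size-2 choices, {F2, F3} is lowest.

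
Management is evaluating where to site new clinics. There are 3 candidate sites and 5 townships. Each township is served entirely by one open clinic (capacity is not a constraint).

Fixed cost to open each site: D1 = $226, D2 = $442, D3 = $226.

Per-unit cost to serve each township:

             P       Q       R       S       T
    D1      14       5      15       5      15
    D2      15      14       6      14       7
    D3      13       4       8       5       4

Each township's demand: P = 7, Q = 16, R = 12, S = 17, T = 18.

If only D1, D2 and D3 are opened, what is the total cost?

Total cost: 1278

Each township is assigned to its cheapest site among the open ones.
{D1, D2, D3}: P→D3 13·7=91, Q→D3 4·16=64, R→D2 6·12=72, S→D1 5·17=85, T→D3 4·18=72. Service 384; fixed 894; total 1278.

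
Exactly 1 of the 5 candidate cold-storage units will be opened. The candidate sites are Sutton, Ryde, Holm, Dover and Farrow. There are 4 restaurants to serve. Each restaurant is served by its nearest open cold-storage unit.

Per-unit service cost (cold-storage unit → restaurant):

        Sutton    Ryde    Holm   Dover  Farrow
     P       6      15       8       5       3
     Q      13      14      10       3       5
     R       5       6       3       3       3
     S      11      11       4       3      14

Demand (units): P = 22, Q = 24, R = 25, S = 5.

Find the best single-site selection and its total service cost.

Choose Dover only; total service cost 272.

With exactly 1 open, each restaurant uses its cheapest among the chosen.
{Dover}: P→Dover 5·22=110, Q→Dover 3·24=72, R→Dover 3·25=75, S→Dover 3·5=15. Service cost 272.
{Farrow}: service cost 331
{Holm}: service cost 511
Among all 5 size-1 choices, {Dover} is lowest.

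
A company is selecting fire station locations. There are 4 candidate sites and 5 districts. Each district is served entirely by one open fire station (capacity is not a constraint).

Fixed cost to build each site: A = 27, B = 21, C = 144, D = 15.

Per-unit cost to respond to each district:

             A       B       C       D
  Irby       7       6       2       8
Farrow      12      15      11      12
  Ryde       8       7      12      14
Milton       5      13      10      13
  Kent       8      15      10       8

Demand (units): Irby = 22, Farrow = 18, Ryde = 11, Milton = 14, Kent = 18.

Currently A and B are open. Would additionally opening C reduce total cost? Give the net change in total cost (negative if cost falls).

No — net change +38 (cost rises by 38).

Current service cost with {A, B}: 639.
Adding C: each district re-picks its cheapest; new service cost 533, saving 106.
Extra fixed cost: 144. Net change = 144 − 106 = 38.
(Totals: 687 → 725.)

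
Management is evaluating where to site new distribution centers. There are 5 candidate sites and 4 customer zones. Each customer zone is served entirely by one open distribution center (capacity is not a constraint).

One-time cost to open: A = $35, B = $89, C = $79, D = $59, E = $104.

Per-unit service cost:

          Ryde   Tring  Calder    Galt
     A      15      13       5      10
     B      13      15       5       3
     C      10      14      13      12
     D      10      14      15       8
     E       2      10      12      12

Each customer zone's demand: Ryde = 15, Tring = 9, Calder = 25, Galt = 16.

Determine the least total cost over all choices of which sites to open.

Minimum total cost: 486

For any fixed open set, each customer zone goes to its cheapest open site; total = fixed + service.
{B, E}: Ryde→E 2·15=30, Tring→E 10·9=90, Calder→B 5·25=125, Galt→B 3·16=48. Service 293; fixed 193; total 486.
{A, B, E}: service 293 + fixed 228 = 521
{A, E}: Ryde→E 2·15=30, Tring→E 10·9=90, Calder→A 5·25=125, Galt→A 10·16=160. Service 405; fixed 139; total 544.
{A, B, C, D, E}: service 293 + fixed 366 = 659
No other subset beats 486.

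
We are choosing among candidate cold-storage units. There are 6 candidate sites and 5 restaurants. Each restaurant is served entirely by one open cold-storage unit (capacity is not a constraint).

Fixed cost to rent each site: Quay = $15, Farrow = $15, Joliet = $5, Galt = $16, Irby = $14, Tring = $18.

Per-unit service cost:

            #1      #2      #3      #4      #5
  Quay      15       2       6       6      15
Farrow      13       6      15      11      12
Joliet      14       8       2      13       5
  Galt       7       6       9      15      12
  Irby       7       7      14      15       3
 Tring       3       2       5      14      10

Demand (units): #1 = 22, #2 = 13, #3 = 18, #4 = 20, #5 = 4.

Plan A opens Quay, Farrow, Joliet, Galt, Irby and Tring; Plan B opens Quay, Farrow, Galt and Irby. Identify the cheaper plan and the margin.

Plan A: {Quay, Farrow, Joliet, Galt, Irby, Tring}: #1→Tring 3·22=66, #2→Quay 2·13=26, #3→Joliet 2·18=36, #4→Quay 6·20=120, #5→Irby 3·4=12. Service 260; fixed 83; total 343.
Plan B: {Quay, Farrow, Galt, Irby}: #1→Galt 7·22=154, #2→Quay 2·13=26, #3→Quay 6·18=108, #4→Quay 6·20=120, #5→Irby 3·4=12. Service 420; fixed 60; total 480.
Difference: |343 − 480| = 137.

Plan A is cheaper by 137.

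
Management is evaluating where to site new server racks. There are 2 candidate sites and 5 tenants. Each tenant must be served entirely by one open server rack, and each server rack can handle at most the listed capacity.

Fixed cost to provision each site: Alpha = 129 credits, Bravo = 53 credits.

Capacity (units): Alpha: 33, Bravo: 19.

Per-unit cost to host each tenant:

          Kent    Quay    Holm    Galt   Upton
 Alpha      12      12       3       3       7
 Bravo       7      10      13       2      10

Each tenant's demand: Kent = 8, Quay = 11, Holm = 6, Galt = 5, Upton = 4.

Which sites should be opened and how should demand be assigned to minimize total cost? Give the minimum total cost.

Minimum total cost: 409

Open {Alpha, Bravo}: Kent→Bravo 7·8=56, Quay→Bravo 10·11=110, Holm→Alpha 3·6=18, Galt→Alpha 3·5=15, Upton→Alpha 7·4=28.
Loads: Alpha carries 15/33, Bravo carries 19/19. Service 227; fixed 182; total 409.
Next best feasible plan costs 426.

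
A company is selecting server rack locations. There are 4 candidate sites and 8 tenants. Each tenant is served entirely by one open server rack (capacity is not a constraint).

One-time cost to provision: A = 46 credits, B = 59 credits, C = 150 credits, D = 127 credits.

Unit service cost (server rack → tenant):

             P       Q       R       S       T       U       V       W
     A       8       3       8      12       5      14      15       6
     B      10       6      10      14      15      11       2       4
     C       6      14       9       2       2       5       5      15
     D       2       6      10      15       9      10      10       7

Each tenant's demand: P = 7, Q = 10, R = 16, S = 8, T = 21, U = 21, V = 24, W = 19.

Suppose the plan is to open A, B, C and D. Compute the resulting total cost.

Total cost: 841

Each tenant is assigned to its cheapest site among the open ones.
{A, B, C, D}: P→D 2·7=14, Q→A 3·10=30, R→A 8·16=128, S→C 2·8=16, T→C 2·21=42, U→C 5·21=105, V→B 2·24=48, W→B 4·19=76. Service 459; fixed 382; total 841.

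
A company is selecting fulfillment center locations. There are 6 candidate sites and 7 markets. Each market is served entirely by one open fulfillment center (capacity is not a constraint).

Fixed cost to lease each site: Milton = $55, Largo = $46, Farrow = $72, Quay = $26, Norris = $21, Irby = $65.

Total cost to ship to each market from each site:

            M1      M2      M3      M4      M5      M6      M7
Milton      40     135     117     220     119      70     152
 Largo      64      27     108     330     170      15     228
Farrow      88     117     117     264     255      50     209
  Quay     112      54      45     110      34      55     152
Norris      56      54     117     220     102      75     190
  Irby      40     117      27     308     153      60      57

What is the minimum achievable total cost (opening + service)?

Minimum total cost: 447

For any fixed open set, each market goes to its cheapest open site; total = fixed + service.
{Largo, Quay, Irby}: M1→Irby 40, M2→Largo 27, M3→Irby 27, M4→Quay 110, M5→Quay 34, M6→Largo 15, M7→Irby 57. Service 310; fixed 137; total 447.
{Largo, Quay, Norris, Irby}: M1→Irby 40, M2→Largo 27, M3→Irby 27, M4→Quay 110, M5→Quay 34, M6→Largo 15, M7→Irby 57. Service 310; fixed 158; total 468.
{Quay, Irby}: service 377 + fixed 91 = 468
{Milton, Largo, Farrow, Quay, Norris, Irby}: service 310 + fixed 285 = 595
No other subset beats 447.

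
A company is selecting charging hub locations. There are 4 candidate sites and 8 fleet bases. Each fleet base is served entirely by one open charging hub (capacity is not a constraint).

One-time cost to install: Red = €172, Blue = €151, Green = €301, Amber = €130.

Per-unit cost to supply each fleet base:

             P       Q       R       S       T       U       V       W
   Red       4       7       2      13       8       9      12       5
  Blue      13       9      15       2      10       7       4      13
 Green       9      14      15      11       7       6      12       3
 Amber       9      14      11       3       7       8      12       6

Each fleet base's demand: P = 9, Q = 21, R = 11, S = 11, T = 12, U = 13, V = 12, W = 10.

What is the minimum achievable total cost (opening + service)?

Minimum total cost: 835

For any fixed open set, each fleet base goes to its cheapest open site; total = fixed + service.
{Red, Blue}: P→Red 4·9=36, Q→Red 7·21=147, R→Red 2·11=22, S→Blue 2·11=22, T→Red 8·12=96, U→Blue 7·13=91, V→Blue 4·12=48, W→Red 5·10=50. Service 512; fixed 323; total 835.
{Red, Amber}: service 620 + fixed 302 = 922
{Red}: P→Red 4·9=36, Q→Red 7·21=147, R→Red 2·11=22, S→Red 13·11=143, T→Red 8·12=96, U→Red 9·13=117, V→Red 12·12=144, W→Red 5·10=50. Service 755; fixed 172; total 927.
{Red, Blue, Green, Amber}: P→Red 4·9=36, Q→Red 7·21=147, R→Red 2·11=22, S→Blue 2·11=22, T→Green 7·12=84, U→Green 6·13=78, V→Blue 4·12=48, W→Green 3·10=30. Service 467; fixed 754; total 1221.
No other subset beats 835.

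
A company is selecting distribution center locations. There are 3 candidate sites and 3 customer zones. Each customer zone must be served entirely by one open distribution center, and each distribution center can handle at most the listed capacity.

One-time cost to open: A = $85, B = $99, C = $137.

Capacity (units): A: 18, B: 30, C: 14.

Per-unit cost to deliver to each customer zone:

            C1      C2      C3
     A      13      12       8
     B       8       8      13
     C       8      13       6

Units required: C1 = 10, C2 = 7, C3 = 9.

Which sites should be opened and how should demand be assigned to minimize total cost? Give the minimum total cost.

Open {B}: C1→B 8·10=80, C2→B 8·7=56, C3→B 13·9=117.
Loads: B carries 26/30. Service 253; fixed 99; total 352.
Next best feasible plan costs 392.

Minimum total cost: 352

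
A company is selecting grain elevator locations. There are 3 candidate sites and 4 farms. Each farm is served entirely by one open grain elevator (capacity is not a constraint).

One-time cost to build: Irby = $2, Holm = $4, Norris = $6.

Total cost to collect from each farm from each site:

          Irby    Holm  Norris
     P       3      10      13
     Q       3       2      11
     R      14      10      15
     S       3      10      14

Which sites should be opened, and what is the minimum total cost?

For any fixed open set, each farm goes to its cheapest open site; total = fixed + service.
{Irby, Holm}: P→Irby 3, Q→Holm 2, R→Holm 10, S→Irby 3. Service 18; fixed 6; total 24.
{Irby}: service 23 + fixed 2 = 25
{Irby, Holm, Norris}: service 18 + fixed 12 = 30
No other subset beats 24.

Open Irby and Holm; minimum total cost 24.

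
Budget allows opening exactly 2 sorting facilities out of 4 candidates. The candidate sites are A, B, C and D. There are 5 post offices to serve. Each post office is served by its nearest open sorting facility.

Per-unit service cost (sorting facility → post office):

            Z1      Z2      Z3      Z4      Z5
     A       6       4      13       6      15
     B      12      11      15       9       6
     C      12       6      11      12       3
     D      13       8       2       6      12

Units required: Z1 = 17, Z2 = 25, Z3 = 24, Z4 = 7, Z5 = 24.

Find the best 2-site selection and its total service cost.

With exactly 2 open, each post office uses its cheapest among the chosen.
{C, D}: Z1→C 12·17=204, Z2→C 6·25=150, Z3→D 2·24=48, Z4→D 6·7=42, Z5→C 3·24=72. Service cost 516.
{A, C}: service cost 580
{A, D}: service cost 580
Among all 6 size-2 choices, {C, D} is lowest.

Choose C and D; total service cost 516.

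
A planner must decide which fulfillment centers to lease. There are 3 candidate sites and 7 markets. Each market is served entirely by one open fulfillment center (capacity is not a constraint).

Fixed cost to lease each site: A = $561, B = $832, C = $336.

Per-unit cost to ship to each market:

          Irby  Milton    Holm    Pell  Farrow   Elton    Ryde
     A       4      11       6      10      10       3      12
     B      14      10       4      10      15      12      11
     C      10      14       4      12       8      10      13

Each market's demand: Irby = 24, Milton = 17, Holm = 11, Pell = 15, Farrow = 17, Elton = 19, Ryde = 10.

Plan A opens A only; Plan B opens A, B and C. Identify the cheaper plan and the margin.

Plan A is cheaper by 1085.

Plan A: {A}: Irby→A 4·24=96, Milton→A 11·17=187, Holm→A 6·11=66, Pell→A 10·15=150, Farrow→A 10·17=170, Elton→A 3·19=57, Ryde→A 12·10=120. Service 846; fixed 561; total 1407.
Plan B: {A, B, C}: Irby→A 4·24=96, Milton→B 10·17=170, Holm→B 4·11=44, Pell→A 10·15=150, Farrow→C 8·17=136, Elton→A 3·19=57, Ryde→B 11·10=110. Service 763; fixed 1729; total 2492.
Difference: |1407 − 2492| = 1085.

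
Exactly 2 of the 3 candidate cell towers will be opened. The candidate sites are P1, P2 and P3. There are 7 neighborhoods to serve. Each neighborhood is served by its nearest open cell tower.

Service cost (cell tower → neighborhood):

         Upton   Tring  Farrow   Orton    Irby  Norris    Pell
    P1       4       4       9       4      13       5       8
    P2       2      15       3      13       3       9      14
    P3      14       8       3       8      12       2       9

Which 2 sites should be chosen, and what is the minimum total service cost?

With exactly 2 open, each neighborhood uses its cheapest among the chosen.
{P1, P2}: Upton→P2 2, Tring→P1 4, Farrow→P2 3, Orton→P1 4, Irby→P2 3, Norris→P1 5, Pell→P1 8. Service cost 29.
{P2, P3}: service cost 35
{P1, P3}: service cost 37
Among all 3 size-2 choices, {P1, P2} is lowest.

Choose P1 and P2; total service cost 29.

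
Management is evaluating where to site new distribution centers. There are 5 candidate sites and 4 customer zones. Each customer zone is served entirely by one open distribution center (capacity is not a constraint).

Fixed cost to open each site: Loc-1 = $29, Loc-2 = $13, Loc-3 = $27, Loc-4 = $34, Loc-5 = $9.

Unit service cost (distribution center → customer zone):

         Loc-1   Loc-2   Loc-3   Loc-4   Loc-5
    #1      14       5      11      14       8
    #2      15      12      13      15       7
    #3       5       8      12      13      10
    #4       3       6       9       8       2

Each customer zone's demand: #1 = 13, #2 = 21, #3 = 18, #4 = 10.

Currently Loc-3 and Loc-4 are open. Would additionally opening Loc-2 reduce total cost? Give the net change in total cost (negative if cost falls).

Yes — net change −178 (cost falls by 178).

Current service cost with {Loc-3, Loc-4}: 712.
Adding Loc-2: each customer zone re-picks its cheapest; new service cost 521, saving 191.
Extra fixed cost: 13. Net change = 13 − 191 = -178.
(Totals: 773 → 595.)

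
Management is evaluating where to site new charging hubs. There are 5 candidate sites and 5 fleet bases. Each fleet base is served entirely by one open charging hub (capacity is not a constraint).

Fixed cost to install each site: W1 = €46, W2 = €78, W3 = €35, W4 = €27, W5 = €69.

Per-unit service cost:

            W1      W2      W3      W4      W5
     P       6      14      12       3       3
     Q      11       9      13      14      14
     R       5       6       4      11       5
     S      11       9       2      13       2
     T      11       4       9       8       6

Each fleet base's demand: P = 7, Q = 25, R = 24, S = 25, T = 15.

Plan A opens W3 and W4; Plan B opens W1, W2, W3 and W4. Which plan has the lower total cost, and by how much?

Plan A: {W3, W4}: P→W4 3·7=21, Q→W3 13·25=325, R→W3 4·24=96, S→W3 2·25=50, T→W4 8·15=120. Service 612; fixed 62; total 674.
Plan B: {W1, W2, W3, W4}: P→W4 3·7=21, Q→W2 9·25=225, R→W3 4·24=96, S→W3 2·25=50, T→W2 4·15=60. Service 452; fixed 186; total 638.
Difference: |674 − 638| = 36.

Plan B is cheaper by 36.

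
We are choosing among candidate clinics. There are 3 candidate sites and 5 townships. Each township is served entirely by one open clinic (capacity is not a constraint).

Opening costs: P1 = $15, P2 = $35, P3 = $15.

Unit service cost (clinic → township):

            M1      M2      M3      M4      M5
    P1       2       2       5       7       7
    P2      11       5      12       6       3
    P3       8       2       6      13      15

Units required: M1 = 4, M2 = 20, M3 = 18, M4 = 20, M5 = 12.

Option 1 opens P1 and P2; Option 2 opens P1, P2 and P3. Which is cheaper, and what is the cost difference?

Option 1 is cheaper by 15.

Option 1: {P1, P2}: M1→P1 2·4=8, M2→P1 2·20=40, M3→P1 5·18=90, M4→P2 6·20=120, M5→P2 3·12=36. Service 294; fixed 50; total 344.
Option 2: {P1, P2, P3}: M1→P1 2·4=8, M2→P1 2·20=40, M3→P1 5·18=90, M4→P2 6·20=120, M5→P2 3·12=36. Service 294; fixed 65; total 359.
Difference: |344 − 359| = 15.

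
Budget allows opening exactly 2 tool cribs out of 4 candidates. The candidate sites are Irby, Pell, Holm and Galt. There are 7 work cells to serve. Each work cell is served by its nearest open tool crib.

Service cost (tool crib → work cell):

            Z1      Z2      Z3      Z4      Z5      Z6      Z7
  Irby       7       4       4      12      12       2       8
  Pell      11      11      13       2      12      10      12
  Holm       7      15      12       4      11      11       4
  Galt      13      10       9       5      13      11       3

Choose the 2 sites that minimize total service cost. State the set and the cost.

Choose Irby and Holm; total service cost 36.

With exactly 2 open, each work cell uses its cheapest among the chosen.
{Irby, Holm}: Z1→Irby 7, Z2→Irby 4, Z3→Irby 4, Z4→Holm 4, Z5→Holm 11, Z6→Irby 2, Z7→Holm 4. Service cost 36.
{Irby, Galt}: service cost 37
{Irby, Pell}: service cost 39
Among all 6 size-2 choices, {Irby, Holm} is lowest.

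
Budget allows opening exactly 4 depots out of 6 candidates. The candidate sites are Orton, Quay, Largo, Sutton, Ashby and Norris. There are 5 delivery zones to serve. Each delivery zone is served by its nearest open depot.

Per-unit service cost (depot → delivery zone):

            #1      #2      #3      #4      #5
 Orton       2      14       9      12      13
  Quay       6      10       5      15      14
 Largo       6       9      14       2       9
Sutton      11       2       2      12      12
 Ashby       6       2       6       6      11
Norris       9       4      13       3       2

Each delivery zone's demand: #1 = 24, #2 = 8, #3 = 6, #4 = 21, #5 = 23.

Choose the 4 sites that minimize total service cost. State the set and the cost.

Choose Orton, Largo, Sutton and Norris; total service cost 164.

With exactly 4 open, each delivery zone uses its cheapest among the chosen.
{Orton, Largo, Sutton, Norris}: #1→Orton 2·24=48, #2→Sutton 2·8=16, #3→Sutton 2·6=12, #4→Largo 2·21=42, #5→Norris 2·23=46. Service cost 164.
{Orton, Quay, Sutton, Norris}: service cost 185
{Orton, Sutton, Ashby, Norris}: service cost 185
Among all 15 size-4 choices, {Orton, Largo, Sutton, Norris} is lowest.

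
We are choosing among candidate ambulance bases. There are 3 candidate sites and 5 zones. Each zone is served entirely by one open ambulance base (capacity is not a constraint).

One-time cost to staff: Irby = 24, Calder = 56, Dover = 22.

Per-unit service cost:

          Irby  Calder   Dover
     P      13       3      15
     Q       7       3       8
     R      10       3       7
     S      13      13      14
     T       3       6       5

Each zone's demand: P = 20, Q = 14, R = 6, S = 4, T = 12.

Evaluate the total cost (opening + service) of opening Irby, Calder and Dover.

Each zone is assigned to its cheapest site among the open ones.
{Irby, Calder, Dover}: P→Calder 3·20=60, Q→Calder 3·14=42, R→Calder 3·6=18, S→Irby 13·4=52, T→Irby 3·12=36. Service 208; fixed 102; total 310.

Total cost: 310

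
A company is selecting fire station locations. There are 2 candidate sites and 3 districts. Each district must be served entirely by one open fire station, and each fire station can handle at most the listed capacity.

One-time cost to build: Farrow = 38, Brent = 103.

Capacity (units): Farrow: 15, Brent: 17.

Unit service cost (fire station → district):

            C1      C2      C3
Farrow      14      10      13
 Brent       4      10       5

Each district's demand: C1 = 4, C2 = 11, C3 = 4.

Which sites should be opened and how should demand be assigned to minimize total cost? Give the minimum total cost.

Open {Farrow, Brent}: C1→Brent 4·4=16, C2→Farrow 10·11=110, C3→Brent 5·4=20.
Loads: Farrow carries 11/15, Brent carries 8/17. Service 146; fixed 141; total 287.
Next best feasible plan costs 319.

Minimum total cost: 287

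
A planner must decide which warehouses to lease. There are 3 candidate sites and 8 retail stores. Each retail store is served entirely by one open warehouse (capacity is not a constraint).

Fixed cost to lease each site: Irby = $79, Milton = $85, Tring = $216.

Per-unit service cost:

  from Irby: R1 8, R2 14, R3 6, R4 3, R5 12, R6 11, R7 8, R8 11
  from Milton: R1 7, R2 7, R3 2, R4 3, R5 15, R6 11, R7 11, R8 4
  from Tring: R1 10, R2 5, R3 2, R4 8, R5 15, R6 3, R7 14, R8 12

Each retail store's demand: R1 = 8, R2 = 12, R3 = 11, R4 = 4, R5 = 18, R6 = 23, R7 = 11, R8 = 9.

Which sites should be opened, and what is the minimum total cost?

Open Irby and Tring; minimum total cost 925.

For any fixed open set, each retail store goes to its cheapest open site; total = fixed + service.
{Irby, Tring}: R1→Irby 8·8=64, R2→Tring 5·12=60, R3→Tring 2·11=22, R4→Irby 3·4=12, R5→Irby 12·18=216, R6→Tring 3·23=69, R7→Irby 8·11=88, R8→Irby 11·9=99. Service 630; fixed 295; total 925.
{Irby, Milton}: service 767 + fixed 164 = 931
{Irby, Milton, Tring}: R1→Milton 7·8=56, R2→Tring 5·12=60, R3→Milton 2·11=22, R4→Irby 3·4=12, R5→Irby 12·18=216, R6→Tring 3·23=69, R7→Irby 8·11=88, R8→Milton 4·9=36. Service 559; fixed 380; total 939.
{Irby}: service 966 + fixed 79 = 1045
(All 7 nonempty subsets were checked; Irby and Tring is lowest.)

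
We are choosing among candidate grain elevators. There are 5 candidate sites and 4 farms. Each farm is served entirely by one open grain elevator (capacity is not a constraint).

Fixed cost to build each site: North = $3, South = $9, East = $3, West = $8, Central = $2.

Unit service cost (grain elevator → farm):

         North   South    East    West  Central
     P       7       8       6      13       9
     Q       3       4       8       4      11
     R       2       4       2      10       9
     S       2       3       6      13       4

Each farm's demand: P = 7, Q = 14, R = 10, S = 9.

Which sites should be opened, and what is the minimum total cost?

Open North and East; minimum total cost 128.

For any fixed open set, each farm goes to its cheapest open site; total = fixed + service.
{North, East}: P→East 6·7=42, Q→North 3·14=42, R→North 2·10=20, S→North 2·9=18. Service 122; fixed 6; total 128.
{North, East, Central}: P→East 6·7=42, Q→North 3·14=42, R→North 2·10=20, S→North 2·9=18. Service 122; fixed 8; total 130.
{North}: service 129 + fixed 3 = 132
{North, South, East, West, Central}: P→East 6·7=42, Q→North 3·14=42, R→North 2·10=20, S→North 2·9=18. Service 122; fixed 25; total 147.
No other subset beats 128.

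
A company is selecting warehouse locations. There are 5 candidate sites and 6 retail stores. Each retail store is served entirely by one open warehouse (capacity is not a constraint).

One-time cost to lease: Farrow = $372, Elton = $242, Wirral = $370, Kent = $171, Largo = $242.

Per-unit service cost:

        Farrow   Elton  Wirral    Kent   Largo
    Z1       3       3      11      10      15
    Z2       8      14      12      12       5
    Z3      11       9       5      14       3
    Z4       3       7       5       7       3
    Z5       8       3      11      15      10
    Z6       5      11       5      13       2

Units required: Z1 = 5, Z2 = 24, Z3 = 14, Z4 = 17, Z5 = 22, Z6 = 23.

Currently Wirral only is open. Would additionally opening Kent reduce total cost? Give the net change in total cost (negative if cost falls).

Current service cost with {Wirral}: 855.
Adding Kent: each retail store re-picks its cheapest; new service cost 850, saving 5.
Extra fixed cost: 171. Net change = 171 − 5 = 166.
(Totals: 1225 → 1391.)

No — net change +166 (cost rises by 166).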